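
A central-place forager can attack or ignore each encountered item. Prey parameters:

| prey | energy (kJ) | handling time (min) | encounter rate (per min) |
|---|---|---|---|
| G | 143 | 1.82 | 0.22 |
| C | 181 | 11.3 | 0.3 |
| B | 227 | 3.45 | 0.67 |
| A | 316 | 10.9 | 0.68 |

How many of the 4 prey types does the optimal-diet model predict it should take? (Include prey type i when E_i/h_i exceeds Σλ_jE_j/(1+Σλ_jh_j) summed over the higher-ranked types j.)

2

Profitabilities (E/h, kJ/min): G 78.6, B 65.8, A 29, C 16. Add prey in this order while the next type's profitability exceeds the intake rate on those already taken.
Rate on top 1: 22.47. B: 65.8 > 22.47 → include.
Rate on top 2: 49.45. A: 29 < 49.45 → exclude; stop.
Optimal diet: G, B — 2 of 4 types.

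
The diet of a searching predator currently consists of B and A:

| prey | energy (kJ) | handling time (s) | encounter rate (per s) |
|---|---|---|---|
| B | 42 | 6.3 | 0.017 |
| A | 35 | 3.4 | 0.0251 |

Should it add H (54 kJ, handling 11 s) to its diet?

Yes

Current rate: (0.017×42 + 0.0251×35)/(1 + 0.017×6.3 + 0.0251×3.4) = 1.335 kJ/s.
H: E/h = 54/11 = 4.909 kJ/s.
Since 4.909 > R, including H increases the long-run rate.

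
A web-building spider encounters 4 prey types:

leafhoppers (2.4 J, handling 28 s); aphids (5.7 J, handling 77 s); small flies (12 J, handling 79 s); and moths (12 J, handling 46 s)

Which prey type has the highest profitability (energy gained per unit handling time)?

moths

Profitability E/h (J/s): leafhoppers = 2.4/28 = 0.0857, aphids = 5.7/77 = 0.074, small flies = 12/79 = 0.152, moths = 12/46 = 0.261.
Ranked: moths > small flies > leafhoppers > aphids.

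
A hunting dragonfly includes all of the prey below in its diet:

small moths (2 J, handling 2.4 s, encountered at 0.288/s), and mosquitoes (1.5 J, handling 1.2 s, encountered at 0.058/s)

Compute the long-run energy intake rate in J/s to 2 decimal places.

0.38 J/s

R = Σλ_iE_i / (1 + Σλ_ih_i)
Numerator: 0.288×2 + 0.058×1.5 = 0.663
Denominator: 1 + 0.288×2.4 + 0.058×1.2 = 1.761
R = 0.663/1.761 = 0.3765 J/s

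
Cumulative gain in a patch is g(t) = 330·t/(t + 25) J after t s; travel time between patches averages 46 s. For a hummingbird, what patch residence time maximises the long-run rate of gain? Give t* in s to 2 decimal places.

33.91 s

Optimal t* satisfies g'(t*) = g(t*)/(T + t*).
g'(t) = 330·25/(t + 25)². Setting 330·25/(t+25)² = 330t/[(t+25)(46+t)] gives 25(46+t) = t(t+25), so t² = 25×46 = 1150.
t* = √1150 = 33.91 s.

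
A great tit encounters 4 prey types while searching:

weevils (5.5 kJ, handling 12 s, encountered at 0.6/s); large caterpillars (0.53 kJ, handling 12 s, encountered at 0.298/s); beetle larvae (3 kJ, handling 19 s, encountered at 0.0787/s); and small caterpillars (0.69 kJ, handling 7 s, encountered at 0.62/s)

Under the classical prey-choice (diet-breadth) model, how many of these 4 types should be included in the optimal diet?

1

Profitabilities (E/h, kJ/s): weevils 0.458, beetle larvae 0.158, small caterpillars 0.0986, large caterpillars 0.0442. Add prey in this order while the next type's profitability exceeds the intake rate on those already taken.
Rate on top 1: 0.4024. beetle larvae: 0.158 < 0.4024 → exclude; stop.
Optimal diet: weevils — 1 of 4 types.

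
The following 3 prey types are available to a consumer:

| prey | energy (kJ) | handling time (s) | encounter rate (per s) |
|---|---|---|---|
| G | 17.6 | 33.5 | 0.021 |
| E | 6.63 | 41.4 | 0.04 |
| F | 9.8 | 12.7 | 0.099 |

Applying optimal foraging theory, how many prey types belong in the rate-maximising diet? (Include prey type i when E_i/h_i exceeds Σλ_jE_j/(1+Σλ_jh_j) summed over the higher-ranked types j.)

2

Profitabilities (E/h, kJ/s): F 0.772, G 0.525, E 0.16. Add prey in this order while the next type's profitability exceeds the intake rate on those already taken.
Rate on top 1: 0.4298. G: 0.525 > 0.4298 → include.
Rate on top 2: 0.4525. E: 0.16 < 0.4525 → exclude; stop.
Optimal diet: F, G — 2 of 3 types.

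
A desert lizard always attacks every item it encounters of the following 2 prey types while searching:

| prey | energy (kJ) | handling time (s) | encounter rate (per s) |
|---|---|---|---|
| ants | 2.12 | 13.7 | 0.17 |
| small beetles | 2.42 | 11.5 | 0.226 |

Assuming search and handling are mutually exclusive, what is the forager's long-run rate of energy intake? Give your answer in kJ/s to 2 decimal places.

0.15 kJ/s

R = Σλ_iE_i / (1 + Σλ_ih_i)
Numerator: 0.17×2.12 + 0.226×2.42 = 0.9073
Denominator: 1 + 0.17×13.7 + 0.226×11.5 = 5.928
R = 0.9073/5.928 = 0.1531 kJ/s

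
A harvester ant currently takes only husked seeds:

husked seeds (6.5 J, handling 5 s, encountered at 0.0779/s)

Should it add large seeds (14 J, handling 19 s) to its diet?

On husked seeds alone, R = ΣλE/(1+Σλh) = 0.5063/1.389 = 0.3644 J/s.
large seeds: E/h = 14/19 = 0.7368 J/s.
Since 0.7368 > R, including large seeds increases the long-run rate.

Yes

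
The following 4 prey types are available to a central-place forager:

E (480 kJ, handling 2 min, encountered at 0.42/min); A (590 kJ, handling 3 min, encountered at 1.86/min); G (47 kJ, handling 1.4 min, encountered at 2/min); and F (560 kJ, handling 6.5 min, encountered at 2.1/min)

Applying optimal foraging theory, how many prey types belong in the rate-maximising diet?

2

Profitabilities (E/h, kJ/min): E 240, A 197, F 86.2, G 33.6. Add prey in this order while the next type's profitability exceeds the intake rate on those already taken.
Rate on top 1: 109.6. A: 197 > 109.6 → include.
Rate on top 2: 175.1. F: 86.2 < 175.1 → exclude; stop.
Optimal diet: E, A — 2 of 4 types.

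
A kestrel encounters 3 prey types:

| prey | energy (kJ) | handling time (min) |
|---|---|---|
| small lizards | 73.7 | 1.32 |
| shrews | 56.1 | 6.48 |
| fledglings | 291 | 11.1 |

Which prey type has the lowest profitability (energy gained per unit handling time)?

shrews

In descending order of E/h:
small lizards: 73.7/1.32 = 55.8 kJ/min
fledglings: 291/11.1 = 26.2 kJ/min
shrews: 56.1/6.48 = 8.66 kJ/min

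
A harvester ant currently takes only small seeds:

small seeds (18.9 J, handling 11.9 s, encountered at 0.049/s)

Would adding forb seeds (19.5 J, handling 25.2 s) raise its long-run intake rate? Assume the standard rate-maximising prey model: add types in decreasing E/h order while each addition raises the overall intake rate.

On small seeds alone, R = ΣλE/(1+Σλh) = 0.9261/1.583 = 0.585 J/s.
forb seeds: E/h = 19.5/25.2 = 0.7738 J/s.
Since 0.7738 > R, including forb seeds increases the long-run rate.

Yes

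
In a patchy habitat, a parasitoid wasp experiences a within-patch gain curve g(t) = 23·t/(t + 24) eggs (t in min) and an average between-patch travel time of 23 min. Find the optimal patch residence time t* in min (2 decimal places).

23.49 min

Maximise g(t)/(T+t): set derivative to zero → g'(t)(T+t) = g(t).
g'(t) = 23·24/(t + 24)². Setting 23·24/(t+24)² = 23t/[(t+24)(23+t)] gives 24(23+t) = t(t+24), so t² = 24×23 = 552.
t* = √552 = 23.49 min.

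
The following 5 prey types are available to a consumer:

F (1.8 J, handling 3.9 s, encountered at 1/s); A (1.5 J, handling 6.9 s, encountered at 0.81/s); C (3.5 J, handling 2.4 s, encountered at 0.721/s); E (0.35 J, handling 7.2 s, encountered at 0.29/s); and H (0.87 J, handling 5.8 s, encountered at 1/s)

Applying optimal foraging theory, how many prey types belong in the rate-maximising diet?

1

Profitabilities (E/h, J/s): C 1.46, F 0.462, A 0.217, H 0.15, E 0.0486. Add prey in this order while the next type's profitability exceeds the intake rate on those already taken.
Rate on top 1: 0.9242. F: 0.462 < 0.9242 → exclude; stop.
Optimal diet: C — 1 of 5 types.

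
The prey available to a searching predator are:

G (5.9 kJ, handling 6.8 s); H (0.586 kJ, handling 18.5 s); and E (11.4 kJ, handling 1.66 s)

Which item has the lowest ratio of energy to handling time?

Profitability E/h (kJ/s): G = 5.9/6.8 = 0.868, H = 0.586/18.5 = 0.0317, E = 11.4/1.66 = 6.87.
Ranked: E > G > H.

H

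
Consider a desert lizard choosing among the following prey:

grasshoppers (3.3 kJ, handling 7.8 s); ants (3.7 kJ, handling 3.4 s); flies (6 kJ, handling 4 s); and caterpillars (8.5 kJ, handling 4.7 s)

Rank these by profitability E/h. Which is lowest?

grasshoppers

In descending order of E/h:
caterpillars: 8.5/4.7 = 1.81 kJ/s
flies: 6/4 = 1.5 kJ/s
ants: 3.7/3.4 = 1.09 kJ/s
grasshoppers: 3.3/7.8 = 0.423 kJ/s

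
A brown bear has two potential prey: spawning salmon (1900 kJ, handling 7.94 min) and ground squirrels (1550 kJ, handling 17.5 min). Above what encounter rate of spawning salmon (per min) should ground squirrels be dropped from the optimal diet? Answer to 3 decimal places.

0.074 per min

Drop ground squirrels once their profitability E₂/h₂ falls below the rate achievable on spawning salmon alone: E₂/h₂ = λE₁/(1 + λh₁).
Solve for λ: λE₁h₂ = E₂(1 + λh₁) → λ(E₁h₂ − E₂h₁) = E₂ → λ = E₂/(E₁h₂ − E₂h₁).
λ = 1550/(1900×17.5 − 1550×7.94) = 1550/2.094e+04 = 0.07401 per min.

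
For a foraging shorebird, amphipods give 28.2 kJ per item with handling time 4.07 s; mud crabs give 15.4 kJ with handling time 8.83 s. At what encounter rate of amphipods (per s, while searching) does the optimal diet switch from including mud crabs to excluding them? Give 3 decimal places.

0.083 per s

The zero-one rule: include mud crabs iff E₂/h₂ > λE₁/(1+λh₁). Equality gives the switch point.
λE₁h₂ = E₂ + λE₂h₁ ⇒ λ = E₂/(E₁h₂ − E₂h₁) = 15.4/(249 − 62.68) = 0.08265 per s.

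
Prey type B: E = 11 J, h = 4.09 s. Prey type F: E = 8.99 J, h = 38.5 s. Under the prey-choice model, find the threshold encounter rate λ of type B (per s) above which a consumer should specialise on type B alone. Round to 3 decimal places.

Drop type F once their profitability E₂/h₂ falls below the rate achievable on type B alone: E₂/h₂ = λE₁/(1 + λh₁).
Solve for λ: λE₁h₂ = E₂(1 + λh₁) → λ(E₁h₂ − E₂h₁) = E₂ → λ = E₂/(E₁h₂ − E₂h₁).
λ = 8.99/(11×38.5 − 8.99×4.09) = 8.99/386.7 = 0.02325 per s.

0.023 per s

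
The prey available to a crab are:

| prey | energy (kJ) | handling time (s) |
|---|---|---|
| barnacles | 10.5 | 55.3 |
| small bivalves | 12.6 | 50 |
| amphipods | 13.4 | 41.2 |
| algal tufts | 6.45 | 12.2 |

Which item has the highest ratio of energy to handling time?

Profitability E/h (kJ/s): barnacles = 10.5/55.3 = 0.19, small bivalves = 12.6/50 = 0.252, amphipods = 13.4/41.2 = 0.325, algal tufts = 6.45/12.2 = 0.529.
Ranked: algal tufts > amphipods > small bivalves > barnacles.

algal tufts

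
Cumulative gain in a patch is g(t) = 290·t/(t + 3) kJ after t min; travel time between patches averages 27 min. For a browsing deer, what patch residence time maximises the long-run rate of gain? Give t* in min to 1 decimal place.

By the marginal value theorem, leave when the instantaneous gain rate g'(t) equals the habitat-wide average g(t)/(T + t).
g'(t) = 290·3/(t + 3)². Setting 290·3/(t+3)² = 290t/[(t+3)(27+t)] gives 3(27+t) = t(t+3), so t² = 3×27 = 81.
t* = √81 = 9 min.

9.0 min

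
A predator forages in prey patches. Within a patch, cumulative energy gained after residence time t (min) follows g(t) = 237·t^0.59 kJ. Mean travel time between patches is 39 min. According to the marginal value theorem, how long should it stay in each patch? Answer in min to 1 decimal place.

Maximise g(t)/(T+t): set derivative to zero → g'(t)(T+t) = g(t).
g'(t) = 0.59·237·t^-0.41. Setting 0.59·237·t^-0.41 = 237·t^0.59/(39+t) gives 0.59(39+t) = t, so 0.41·t = 0.59×39.
t* = 0.59×39/0.41 = 56.12 min.

56.1 min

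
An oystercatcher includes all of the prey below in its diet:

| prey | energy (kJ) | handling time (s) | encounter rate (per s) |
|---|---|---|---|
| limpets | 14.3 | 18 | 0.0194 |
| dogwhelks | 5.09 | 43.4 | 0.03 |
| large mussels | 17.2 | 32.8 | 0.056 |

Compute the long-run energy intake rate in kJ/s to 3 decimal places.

Energy encountered per unit search time: 0.0194×14.3 + 0.03×5.09 + 0.056×17.2 = 1.393 kJ/s.
Handling time per unit search time: 0.0194×18 + 0.03×43.4 + 0.056×32.8 = 3.488.
Rate = 1.393/(1 + 3.488) = 0.3105 kJ/s.

0.310 kJ/s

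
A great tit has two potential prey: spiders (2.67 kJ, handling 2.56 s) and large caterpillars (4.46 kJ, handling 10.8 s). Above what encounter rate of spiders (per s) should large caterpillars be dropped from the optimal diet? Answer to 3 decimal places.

The zero-one rule: include large caterpillars iff E₂/h₂ > λE₁/(1+λh₁). Equality gives the switch point.
λE₁h₂ = E₂ + λE₂h₁ ⇒ λ = E₂/(E₁h₂ − E₂h₁) = 4.46/(28.84 − 11.42) = 0.2561 per s.

0.256 per s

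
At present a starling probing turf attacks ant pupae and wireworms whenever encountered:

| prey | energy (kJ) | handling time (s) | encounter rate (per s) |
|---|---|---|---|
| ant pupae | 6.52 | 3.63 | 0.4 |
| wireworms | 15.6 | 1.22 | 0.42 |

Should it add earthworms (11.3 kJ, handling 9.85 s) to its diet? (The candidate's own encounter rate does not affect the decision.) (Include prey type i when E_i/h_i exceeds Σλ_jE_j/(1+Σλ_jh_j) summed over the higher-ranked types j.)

On ant pupae and wireworms alone, R = ΣλE/(1+Σλh) = 9.16/2.964 = 3.09 kJ/s.
Profitability of earthworms: 11.3/9.85 = 1.147 kJ/s.
Since 1.147 < R, time spent handling earthworms is better spent searching.

No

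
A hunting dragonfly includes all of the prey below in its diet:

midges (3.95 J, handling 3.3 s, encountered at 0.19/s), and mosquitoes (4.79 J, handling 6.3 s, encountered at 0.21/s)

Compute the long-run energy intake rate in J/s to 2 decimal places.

0.60 J/s

Energy encountered per unit search time: 0.19×3.95 + 0.21×4.79 = 1.756 J/s.
Handling time per unit search time: 0.19×3.3 + 0.21×6.3 = 1.95.
Rate = 1.756/(1 + 1.95) = 0.5954 J/s.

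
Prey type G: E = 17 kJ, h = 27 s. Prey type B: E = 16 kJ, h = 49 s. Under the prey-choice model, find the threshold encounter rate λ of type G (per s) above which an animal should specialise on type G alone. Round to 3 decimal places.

The zero-one rule: include type B iff E₂/h₂ > λE₁/(1+λh₁). Equality gives the switch point.
λE₁h₂ = E₂ + λE₂h₁ ⇒ λ = E₂/(E₁h₂ − E₂h₁) = 16/(833 − 432) = 0.0399 per s.

0.040 per s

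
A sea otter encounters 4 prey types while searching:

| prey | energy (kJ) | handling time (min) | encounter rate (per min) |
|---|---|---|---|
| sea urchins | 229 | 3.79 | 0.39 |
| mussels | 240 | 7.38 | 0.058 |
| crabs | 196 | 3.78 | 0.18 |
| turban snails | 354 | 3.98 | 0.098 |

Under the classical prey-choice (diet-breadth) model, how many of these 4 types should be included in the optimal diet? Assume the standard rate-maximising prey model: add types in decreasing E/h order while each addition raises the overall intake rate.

3

Rank by E/h (kJ/min): turban snails 88.9, sea urchins 60.4, crabs 51.9, mussels 32.5. Include each in turn until the next type's E/h falls below the running intake rate.
Rate on top 1: 24.96. sea urchins: 60.4 > 24.96 → include.
Rate on top 2: 43.23. crabs: 51.9 > 43.23 → include.
Rate on top 3: 44.89. mussels: 32.5 < 44.89 → exclude; stop.
Optimal diet: turban snails, sea urchins, crabs — 3 of 4 types.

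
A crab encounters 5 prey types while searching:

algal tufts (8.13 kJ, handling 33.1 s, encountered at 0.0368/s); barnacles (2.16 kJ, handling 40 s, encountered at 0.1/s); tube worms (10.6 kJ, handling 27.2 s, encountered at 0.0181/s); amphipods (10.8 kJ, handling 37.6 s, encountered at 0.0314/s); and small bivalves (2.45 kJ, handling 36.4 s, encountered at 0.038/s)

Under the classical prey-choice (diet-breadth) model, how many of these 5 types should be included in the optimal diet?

3

Rank by E/h (kJ/s): tube worms 0.39, amphipods 0.287, algal tufts 0.246, small bivalves 0.0673, barnacles 0.054. Include each in turn until the next type's E/h falls below the running intake rate.
Rate on top 1: 0.1286. amphipods: 0.287 > 0.1286 → include.
Rate on top 2: 0.1986. algal tufts: 0.246 > 0.1986 → include.
Rate on top 3: 0.2134. small bivalves: 0.0673 < 0.2134 → exclude; stop.
Optimal diet: tube worms, amphipods, algal tufts — 3 of 5 types.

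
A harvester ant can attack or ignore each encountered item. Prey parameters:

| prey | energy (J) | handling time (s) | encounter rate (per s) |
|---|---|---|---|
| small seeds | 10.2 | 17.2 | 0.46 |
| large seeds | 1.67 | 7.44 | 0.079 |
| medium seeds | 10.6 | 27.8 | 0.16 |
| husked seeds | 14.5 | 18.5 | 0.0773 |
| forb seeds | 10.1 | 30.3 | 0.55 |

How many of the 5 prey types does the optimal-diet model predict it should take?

E/h in descending order: husked seeds 0.784, small seeds 0.593, medium seeds 0.381, forb seeds 0.333, large seeds 0.224 J/s. The optimal diet is the largest prefix of this list for which every included type satisfies E_i/h_i > R on the types above it.
Rate on top 1: 0.4612. small seeds: 0.593 > 0.4612 → include.
Rate on top 2: 0.5621. medium seeds: 0.381 < 0.5621 → exclude; stop.
Optimal diet: husked seeds, small seeds — 2 of 5 types.

2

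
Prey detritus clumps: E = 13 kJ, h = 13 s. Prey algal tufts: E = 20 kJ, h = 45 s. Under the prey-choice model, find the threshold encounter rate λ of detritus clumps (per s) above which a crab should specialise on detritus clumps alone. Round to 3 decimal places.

At the threshold, the rate on detritus clumps alone equals the profitability of algal tufts: λ·13/(1 + λ·13) = 20/45 = 0.4444.
Rearranging, λ(13 − 0.4444×13) = 0.4444, so λ = 0.4444/7.222 = 0.06154 per s.

0.062 per s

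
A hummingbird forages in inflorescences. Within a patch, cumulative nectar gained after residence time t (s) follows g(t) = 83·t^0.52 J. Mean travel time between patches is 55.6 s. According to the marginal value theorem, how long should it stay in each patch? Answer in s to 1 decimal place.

60.2 s

By the marginal value theorem, leave when the instantaneous gain rate g'(t) equals the habitat-wide average g(t)/(T + t).
g'(t) = 0.52·83·t^-0.48. Setting 0.52·83·t^-0.48 = 83·t^0.52/(55.6+t) gives 0.52(55.6+t) = t, so 0.48·t = 0.52×55.6.
t* = 0.52×55.6/0.48 = 60.23 s.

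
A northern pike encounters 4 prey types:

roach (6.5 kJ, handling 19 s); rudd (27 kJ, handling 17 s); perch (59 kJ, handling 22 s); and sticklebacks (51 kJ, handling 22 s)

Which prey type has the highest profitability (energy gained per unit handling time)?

Profitability E/h (kJ/s): roach = 6.5/19 = 0.342, rudd = 27/17 = 1.59, perch = 59/22 = 2.68, sticklebacks = 51/22 = 2.32.
Ranked: perch > sticklebacks > rudd > roach.

perch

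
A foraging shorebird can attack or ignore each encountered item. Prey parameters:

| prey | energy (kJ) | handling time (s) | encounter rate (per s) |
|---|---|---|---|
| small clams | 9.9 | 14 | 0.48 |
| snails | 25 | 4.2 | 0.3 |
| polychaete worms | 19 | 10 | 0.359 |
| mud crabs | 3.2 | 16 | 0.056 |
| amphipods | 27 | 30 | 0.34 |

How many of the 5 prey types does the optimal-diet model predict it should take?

Profitabilities (E/h, kJ/s): snails 5.95, polychaete worms 1.9, amphipods 0.9, small clams 0.707, mud crabs 0.2. Add prey in this order while the next type's profitability exceeds the intake rate on those already taken.
Rate on top 1: 3.319. polychaete worms: 1.9 < 3.319 → exclude; stop.
Optimal diet: snails — 1 of 5 types.

1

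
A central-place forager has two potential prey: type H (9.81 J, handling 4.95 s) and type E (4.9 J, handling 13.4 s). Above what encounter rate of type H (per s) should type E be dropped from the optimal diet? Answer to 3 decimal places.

Drop type E once their profitability E₂/h₂ falls below the rate achievable on type H alone: E₂/h₂ = λE₁/(1 + λh₁).
Solve for λ: λE₁h₂ = E₂(1 + λh₁) → λ(E₁h₂ − E₂h₁) = E₂ → λ = E₂/(E₁h₂ − E₂h₁).
λ = 4.9/(9.81×13.4 − 4.9×4.95) = 4.9/107.2 = 0.04571 per s.

0.046 per s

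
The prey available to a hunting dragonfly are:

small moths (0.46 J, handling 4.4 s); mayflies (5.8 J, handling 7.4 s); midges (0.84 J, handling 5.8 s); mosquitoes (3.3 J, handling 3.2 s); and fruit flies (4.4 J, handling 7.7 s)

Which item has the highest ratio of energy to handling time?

mosquitoes

Profitability E/h (J/s): small moths = 0.46/4.4 = 0.105, mayflies = 5.8/7.4 = 0.784, midges = 0.84/5.8 = 0.145, mosquitoes = 3.3/3.2 = 1.03, fruit flies = 4.4/7.7 = 0.571.
Ranked: mosquitoes > mayflies > fruit flies > midges > small moths.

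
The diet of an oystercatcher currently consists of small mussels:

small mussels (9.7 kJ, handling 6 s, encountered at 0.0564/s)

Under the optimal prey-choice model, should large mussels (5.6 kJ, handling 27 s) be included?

Current rate: (0.0564×9.7)/(1 + 0.0564×6) = 0.4088 kJ/s.
large mussels: E/h = 5.6/27 = 0.2074 kJ/s.
0.2074 < 0.4088, so adding large mussels would lower the average — exclude it.

No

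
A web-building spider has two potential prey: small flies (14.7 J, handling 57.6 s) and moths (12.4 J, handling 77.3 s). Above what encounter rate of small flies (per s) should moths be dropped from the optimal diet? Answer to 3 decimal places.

0.029 per s

The zero-one rule: include moths iff E₂/h₂ > λE₁/(1+λh₁). Equality gives the switch point.
λE₁h₂ = E₂ + λE₂h₁ ⇒ λ = E₂/(E₁h₂ − E₂h₁) = 12.4/(1136 − 714.2) = 0.02938 per s.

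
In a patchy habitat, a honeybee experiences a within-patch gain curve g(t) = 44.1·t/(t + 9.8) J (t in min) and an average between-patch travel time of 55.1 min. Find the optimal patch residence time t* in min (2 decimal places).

Optimal t* satisfies g'(t*) = g(t*)/(T + t*).
g'(t) = 44.1·9.8/(t + 9.8)². Setting 44.1·9.8/(t+9.8)² = 44.1t/[(t+9.8)(55.1+t)] gives 9.8(55.1+t) = t(t+9.8), so t² = 9.8×55.1 = 540.
t* = √540 = 23.24 min.

23.24 min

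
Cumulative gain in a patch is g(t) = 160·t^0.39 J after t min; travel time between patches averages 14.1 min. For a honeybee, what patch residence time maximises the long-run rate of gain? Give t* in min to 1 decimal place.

9.0 min

Maximise g(t)/(T+t): set derivative to zero → g'(t)(T+t) = g(t).
g'(t) = 0.39·160·t^-0.61. Setting 0.39·160·t^-0.61 = 160·t^0.39/(14.1+t) gives 0.39(14.1+t) = t, so 0.61·t = 0.39×14.1.
t* = 0.39×14.1/0.61 = 9.015 min.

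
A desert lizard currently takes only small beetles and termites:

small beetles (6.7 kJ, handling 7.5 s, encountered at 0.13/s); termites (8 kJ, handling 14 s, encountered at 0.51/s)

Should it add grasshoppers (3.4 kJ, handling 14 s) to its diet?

No

Intake rate on the current diet: R = (0.13×6.7 + 0.51×8) / (1 + 0.13×7.5 + 0.51×14) = 4.951/9.115 = 0.5432 kJ/s.
grasshoppers: E/h = 3.4/14 = 0.2429 kJ/s.
0.2429 < 0.5432, so adding grasshoppers would lower the average — exclude it.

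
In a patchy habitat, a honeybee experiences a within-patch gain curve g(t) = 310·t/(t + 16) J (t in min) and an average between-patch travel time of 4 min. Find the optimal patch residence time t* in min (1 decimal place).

8.0 min

Optimal t* satisfies g'(t*) = g(t*)/(T + t*).
g'(t) = 310·16/(t + 16)². Setting 310·16/(t+16)² = 310t/[(t+16)(4+t)] gives 16(4+t) = t(t+16), so t² = 16×4 = 64.
t* = √64 = 8 min.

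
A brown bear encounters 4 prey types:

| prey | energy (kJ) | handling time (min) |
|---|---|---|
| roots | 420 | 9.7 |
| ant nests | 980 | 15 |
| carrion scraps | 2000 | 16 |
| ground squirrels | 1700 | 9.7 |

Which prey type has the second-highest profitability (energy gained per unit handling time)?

In descending order of E/h:
ground squirrels: 1700/9.7 = 175 kJ/min
carrion scraps: 2000/16 = 125 kJ/min
ant nests: 980/15 = 65.3 kJ/min
roots: 420/9.7 = 43.3 kJ/min

carrion scraps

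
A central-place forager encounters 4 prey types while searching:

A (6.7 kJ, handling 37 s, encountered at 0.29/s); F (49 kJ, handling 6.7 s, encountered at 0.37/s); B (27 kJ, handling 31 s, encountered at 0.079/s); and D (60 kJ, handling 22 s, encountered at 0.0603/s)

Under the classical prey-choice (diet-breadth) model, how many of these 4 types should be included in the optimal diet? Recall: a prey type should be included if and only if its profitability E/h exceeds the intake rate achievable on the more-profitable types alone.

Rank by E/h (kJ/s): F 7.31, D 2.73, B 0.871, A 0.181. Include each in turn until the next type's E/h falls below the running intake rate.
Rate on top 1: 5.211. D: 2.73 < 5.211 → exclude; stop.
Optimal diet: F — 1 of 4 types.

1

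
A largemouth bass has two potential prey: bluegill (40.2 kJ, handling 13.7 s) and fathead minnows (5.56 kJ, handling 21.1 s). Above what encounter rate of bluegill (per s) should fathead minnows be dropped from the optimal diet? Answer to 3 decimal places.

0.007 per s

At the threshold, the rate on bluegill alone equals the profitability of fathead minnows: λ·40.2/(1 + λ·13.7) = 5.56/21.1 = 0.2635.
Rearranging, λ(40.2 − 0.2635×13.7) = 0.2635, so λ = 0.2635/36.59 = 0.007202 per s.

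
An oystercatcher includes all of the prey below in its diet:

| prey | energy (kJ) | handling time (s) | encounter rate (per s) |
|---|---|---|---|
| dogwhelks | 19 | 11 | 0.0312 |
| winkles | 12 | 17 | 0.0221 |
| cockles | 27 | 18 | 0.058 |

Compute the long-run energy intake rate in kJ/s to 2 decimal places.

R = (0.0312×19 + 0.0221×12 + 0.058×27) / (1 + 0.0312×11 + 0.0221×17 + 0.058×18) = 2.424/2.763 = 0.8773 kJ/s.

0.88 kJ/s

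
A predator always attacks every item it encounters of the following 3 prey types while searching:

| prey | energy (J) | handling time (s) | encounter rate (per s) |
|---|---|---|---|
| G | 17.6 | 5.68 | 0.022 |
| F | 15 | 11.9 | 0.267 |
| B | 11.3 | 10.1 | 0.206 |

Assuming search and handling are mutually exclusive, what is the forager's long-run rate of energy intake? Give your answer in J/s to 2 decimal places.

R = Σλ_iE_i / (1 + Σλ_ih_i)
Numerator: 0.022×17.6 + 0.267×15 + 0.206×11.3 = 6.72
Denominator: 1 + 0.022×5.68 + 0.267×11.9 + 0.206×10.1 = 6.383
R = 6.72/6.383 = 1.053 J/s

1.05 J/s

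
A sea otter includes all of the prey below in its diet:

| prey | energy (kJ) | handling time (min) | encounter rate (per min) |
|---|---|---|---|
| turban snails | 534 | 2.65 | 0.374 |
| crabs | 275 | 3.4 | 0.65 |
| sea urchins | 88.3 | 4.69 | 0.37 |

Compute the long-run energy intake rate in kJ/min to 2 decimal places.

R = Σλ_iE_i / (1 + Σλ_ih_i)
Numerator: 0.374×534 + 0.65×275 + 0.37×88.3 = 411.1
Denominator: 1 + 0.374×2.65 + 0.65×3.4 + 0.37×4.69 = 5.936
R = 411.1/5.936 = 69.26 kJ/min

69.26 kJ/min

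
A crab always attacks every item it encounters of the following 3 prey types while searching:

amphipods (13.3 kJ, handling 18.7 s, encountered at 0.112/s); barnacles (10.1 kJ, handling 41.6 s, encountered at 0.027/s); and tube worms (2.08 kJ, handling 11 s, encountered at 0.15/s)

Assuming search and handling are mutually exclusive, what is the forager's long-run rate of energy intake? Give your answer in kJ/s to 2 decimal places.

0.35 kJ/s

R = Σλ_iE_i / (1 + Σλ_ih_i)
Numerator: 0.112×13.3 + 0.027×10.1 + 0.15×2.08 = 2.074
Denominator: 1 + 0.112×18.7 + 0.027×41.6 + 0.15×11 = 5.868
R = 2.074/5.868 = 0.3535 kJ/s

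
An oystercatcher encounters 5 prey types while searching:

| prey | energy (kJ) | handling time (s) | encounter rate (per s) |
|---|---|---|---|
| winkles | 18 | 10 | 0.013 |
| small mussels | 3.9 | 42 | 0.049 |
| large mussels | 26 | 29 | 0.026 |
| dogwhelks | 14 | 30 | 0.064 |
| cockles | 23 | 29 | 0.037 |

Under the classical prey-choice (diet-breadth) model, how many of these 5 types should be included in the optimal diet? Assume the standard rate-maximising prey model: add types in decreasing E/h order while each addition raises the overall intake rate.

3

Rank by E/h (kJ/s): winkles 1.8, large mussels 0.897, cockles 0.793, dogwhelks 0.467, small mussels 0.0929. Include each in turn until the next type's E/h falls below the running intake rate.
Rate on top 1: 0.2071. large mussels: 0.897 > 0.2071 → include.
Rate on top 2: 0.483. cockles: 0.793 > 0.483 → include.
Rate on top 3: 0.5955. dogwhelks: 0.467 < 0.5955 → exclude; stop.
Optimal diet: winkles, large mussels, cockles — 3 of 5 types.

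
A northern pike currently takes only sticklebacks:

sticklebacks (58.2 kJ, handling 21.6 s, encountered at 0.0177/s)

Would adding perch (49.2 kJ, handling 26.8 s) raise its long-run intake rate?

On sticklebacks alone, R = ΣλE/(1+Σλh) = 1.03/1.382 = 0.7452 kJ/s.
perch: E/h = 49.2/26.8 = 1.836 kJ/s.
Since 1.836 > R, including perch increases the long-run rate.

Yes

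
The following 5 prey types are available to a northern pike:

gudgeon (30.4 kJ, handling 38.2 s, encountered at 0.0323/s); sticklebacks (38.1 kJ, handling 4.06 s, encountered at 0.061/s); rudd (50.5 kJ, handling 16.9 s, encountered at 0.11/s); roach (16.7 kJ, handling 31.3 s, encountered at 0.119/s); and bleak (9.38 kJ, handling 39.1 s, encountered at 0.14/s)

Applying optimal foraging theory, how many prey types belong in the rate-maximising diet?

2

Profitabilities (E/h, kJ/s): sticklebacks 9.38, rudd 2.99, gudgeon 0.796, roach 0.534, bleak 0.24. Add prey in this order while the next type's profitability exceeds the intake rate on those already taken.
Rate on top 1: 1.863. rudd: 2.99 > 1.863 → include.
Rate on top 2: 2.536. gudgeon: 0.796 < 2.536 → exclude; stop.
Optimal diet: sticklebacks, rudd — 2 of 5 types.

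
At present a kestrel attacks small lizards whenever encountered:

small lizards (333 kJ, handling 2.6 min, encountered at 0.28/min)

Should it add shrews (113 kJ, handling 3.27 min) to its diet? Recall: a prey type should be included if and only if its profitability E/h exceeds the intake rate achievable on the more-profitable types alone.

Intake rate on the current diet: R = (0.28×333) / (1 + 0.28×2.6) = 93.24/1.728 = 53.96 kJ/min.
Profitability of shrews: 113/3.27 = 34.56 kJ/min.
34.56 < 53.96, so adding shrews would lower the average — exclude it.

No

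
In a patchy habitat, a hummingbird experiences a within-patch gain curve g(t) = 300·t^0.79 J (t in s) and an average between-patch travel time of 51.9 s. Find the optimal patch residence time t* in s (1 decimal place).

Optimal t* satisfies g'(t*) = g(t*)/(T + t*).
g'(t) = 0.79·300·t^-0.21. Setting 0.79·300·t^-0.21 = 300·t^0.79/(51.9+t) gives 0.79(51.9+t) = t, so 0.21·t = 0.79×51.9.
t* = 0.79×51.9/0.21 = 195.2 s.

195.2 s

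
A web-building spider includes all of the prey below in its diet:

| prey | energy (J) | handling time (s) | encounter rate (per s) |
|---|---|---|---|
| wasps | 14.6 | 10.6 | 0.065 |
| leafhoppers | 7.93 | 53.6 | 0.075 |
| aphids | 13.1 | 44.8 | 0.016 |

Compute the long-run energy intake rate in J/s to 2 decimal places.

0.27 J/s

R = Σλ_iE_i / (1 + Σλ_ih_i)
Numerator: 0.065×14.6 + 0.075×7.93 + 0.016×13.1 = 1.753
Denominator: 1 + 0.065×10.6 + 0.075×53.6 + 0.016×44.8 = 6.426
R = 1.753/6.426 = 0.2729 J/s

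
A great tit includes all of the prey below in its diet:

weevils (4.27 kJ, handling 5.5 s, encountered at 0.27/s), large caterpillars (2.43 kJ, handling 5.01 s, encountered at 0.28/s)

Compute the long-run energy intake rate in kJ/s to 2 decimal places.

0.47 kJ/s

R = (0.27×4.27 + 0.28×2.43) / (1 + 0.27×5.5 + 0.28×5.01) = 1.833/3.888 = 0.4716 kJ/s.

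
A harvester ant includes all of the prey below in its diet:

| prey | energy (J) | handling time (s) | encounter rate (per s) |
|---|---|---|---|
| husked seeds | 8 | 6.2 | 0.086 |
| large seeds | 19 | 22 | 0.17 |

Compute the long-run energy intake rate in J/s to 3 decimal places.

Energy encountered per unit search time: 0.086×8 + 0.17×19 = 3.918 J/s.
Handling time per unit search time: 0.086×6.2 + 0.17×22 = 4.273.
Rate = 3.918/(1 + 4.273) = 0.743 J/s.

0.743 J/s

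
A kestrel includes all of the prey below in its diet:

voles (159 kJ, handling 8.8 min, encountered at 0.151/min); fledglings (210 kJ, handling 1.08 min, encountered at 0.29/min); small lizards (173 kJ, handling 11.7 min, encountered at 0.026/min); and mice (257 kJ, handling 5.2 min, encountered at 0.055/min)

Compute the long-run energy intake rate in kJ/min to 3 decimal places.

R = (0.151×159 + 0.29×210 + 0.026×173 + 0.055×257) / (1 + 0.151×8.8 + 0.29×1.08 + 0.026×11.7 + 0.055×5.2) = 103.5/3.232 = 32.03 kJ/min.

32.035 kJ/min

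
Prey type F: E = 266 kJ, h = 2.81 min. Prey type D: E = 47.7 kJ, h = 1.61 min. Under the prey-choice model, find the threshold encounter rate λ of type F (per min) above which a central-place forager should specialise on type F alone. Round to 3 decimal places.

At the threshold, the rate on type F alone equals the profitability of type D: λ·266/(1 + λ·2.81) = 47.7/1.61 = 29.63.
Rearranging, λ(266 − 29.63×2.81) = 29.63, so λ = 29.63/182.7 = 0.1621 per min.

0.162 per min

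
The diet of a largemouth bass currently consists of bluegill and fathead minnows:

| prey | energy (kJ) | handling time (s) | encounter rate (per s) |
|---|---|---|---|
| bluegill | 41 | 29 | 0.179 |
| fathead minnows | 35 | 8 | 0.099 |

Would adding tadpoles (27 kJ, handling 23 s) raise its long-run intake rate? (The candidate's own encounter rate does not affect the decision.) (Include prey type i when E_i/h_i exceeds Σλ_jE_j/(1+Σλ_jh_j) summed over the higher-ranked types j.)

No

On bluegill and fathead minnows alone, R = ΣλE/(1+Σλh) = 10.8/6.983 = 1.547 kJ/s.
tadpoles: E/h = 27/23 = 1.174 kJ/s.
1.174 < 1.547, so adding tadpoles would lower the average — exclude it.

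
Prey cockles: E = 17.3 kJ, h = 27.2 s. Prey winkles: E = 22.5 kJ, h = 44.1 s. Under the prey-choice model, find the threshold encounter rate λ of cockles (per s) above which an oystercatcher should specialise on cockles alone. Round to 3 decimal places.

The zero-one rule: include winkles iff E₂/h₂ > λE₁/(1+λh₁). Equality gives the switch point.
λE₁h₂ = E₂ + λE₂h₁ ⇒ λ = E₂/(E₁h₂ − E₂h₁) = 22.5/(762.9 − 612) = 0.1491 per s.

0.149 per s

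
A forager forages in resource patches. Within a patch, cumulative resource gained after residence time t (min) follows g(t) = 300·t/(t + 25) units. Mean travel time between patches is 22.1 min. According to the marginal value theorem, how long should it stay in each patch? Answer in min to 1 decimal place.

23.5 min

Optimal t* satisfies g'(t*) = g(t*)/(T + t*).
g'(t) = 300·25/(t + 25)². Setting 300·25/(t+25)² = 300t/[(t+25)(22.1+t)] gives 25(22.1+t) = t(t+25), so t² = 25×22.1 = 552.5.
t* = √552.5 = 23.51 min.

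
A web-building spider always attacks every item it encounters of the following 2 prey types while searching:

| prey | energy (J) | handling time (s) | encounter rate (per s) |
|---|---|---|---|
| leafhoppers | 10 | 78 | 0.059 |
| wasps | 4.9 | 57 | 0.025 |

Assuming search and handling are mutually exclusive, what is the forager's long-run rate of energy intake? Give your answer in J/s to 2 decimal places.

0.10 J/s

R = (0.059×10 + 0.025×4.9) / (1 + 0.059×78 + 0.025×57) = 0.7125/7.027 = 0.1014 J/s.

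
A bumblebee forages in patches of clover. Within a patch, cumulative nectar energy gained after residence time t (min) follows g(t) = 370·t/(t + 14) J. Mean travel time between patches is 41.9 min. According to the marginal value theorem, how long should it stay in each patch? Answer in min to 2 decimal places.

By the marginal value theorem, leave when the instantaneous gain rate g'(t) equals the habitat-wide average g(t)/(T + t).
g'(t) = 370·14/(t + 14)². Setting 370·14/(t+14)² = 370t/[(t+14)(41.9+t)] gives 14(41.9+t) = t(t+14), so t² = 14×41.9 = 586.6.
t* = √586.6 = 24.22 min.

24.22 min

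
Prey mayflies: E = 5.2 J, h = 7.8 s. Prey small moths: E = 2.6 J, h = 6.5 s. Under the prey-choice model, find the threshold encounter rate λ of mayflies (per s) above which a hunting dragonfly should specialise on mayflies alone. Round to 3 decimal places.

0.192 per s

The zero-one rule: include small moths iff E₂/h₂ > λE₁/(1+λh₁). Equality gives the switch point.
λE₁h₂ = E₂ + λE₂h₁ ⇒ λ = E₂/(E₁h₂ − E₂h₁) = 2.6/(33.8 − 20.28) = 0.1923 per s.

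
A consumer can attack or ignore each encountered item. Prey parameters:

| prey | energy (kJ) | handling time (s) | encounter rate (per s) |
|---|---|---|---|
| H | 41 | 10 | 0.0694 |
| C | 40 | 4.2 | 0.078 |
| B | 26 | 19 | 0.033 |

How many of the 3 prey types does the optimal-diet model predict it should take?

Profitabilities (E/h, kJ/s): C 9.52, H 4.1, B 1.37. Add prey in this order while the next type's profitability exceeds the intake rate on those already taken.
Rate on top 1: 2.35. H: 4.1 > 2.35 → include.
Rate on top 2: 2.951. B: 1.37 < 2.951 → exclude; stop.
Optimal diet: C, H — 2 of 3 types.

2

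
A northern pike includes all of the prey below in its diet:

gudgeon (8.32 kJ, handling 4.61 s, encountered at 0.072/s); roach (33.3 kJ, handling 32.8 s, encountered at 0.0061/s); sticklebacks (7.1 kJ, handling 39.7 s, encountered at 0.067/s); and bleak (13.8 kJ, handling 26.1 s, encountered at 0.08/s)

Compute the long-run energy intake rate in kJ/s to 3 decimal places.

0.379 kJ/s

R = Σλ_iE_i / (1 + Σλ_ih_i)
Numerator: 0.072×8.32 + 0.0061×33.3 + 0.067×7.1 + 0.08×13.8 = 2.382
Denominator: 1 + 0.072×4.61 + 0.0061×32.8 + 0.067×39.7 + 0.08×26.1 = 6.28
R = 2.382/6.28 = 0.3793 kJ/s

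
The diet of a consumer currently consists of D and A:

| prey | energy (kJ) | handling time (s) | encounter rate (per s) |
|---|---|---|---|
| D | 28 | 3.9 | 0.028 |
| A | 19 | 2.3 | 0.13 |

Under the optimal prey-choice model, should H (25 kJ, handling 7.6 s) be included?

On D and A alone, R = ΣλE/(1+Σλh) = 3.254/1.408 = 2.311 kJ/s.
Profitability of H: 25/7.6 = 3.289 kJ/s.
Since 3.289 > R, including H increases the long-run rate.

Yes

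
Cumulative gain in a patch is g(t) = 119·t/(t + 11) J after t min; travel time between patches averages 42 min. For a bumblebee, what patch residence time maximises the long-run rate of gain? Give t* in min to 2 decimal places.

21.49 min

By the marginal value theorem, leave when the instantaneous gain rate g'(t) equals the habitat-wide average g(t)/(T + t).
g'(t) = 119·11/(t + 11)². Setting 119·11/(t+11)² = 119t/[(t+11)(42+t)] gives 11(42+t) = t(t+11), so t² = 11×42 = 462.
t* = √462 = 21.49 min.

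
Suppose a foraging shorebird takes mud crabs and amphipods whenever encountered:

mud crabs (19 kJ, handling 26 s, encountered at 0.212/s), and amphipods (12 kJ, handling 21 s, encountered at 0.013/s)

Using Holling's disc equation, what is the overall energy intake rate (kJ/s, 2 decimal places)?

Energy encountered per unit search time: 0.212×19 + 0.013×12 = 4.184 kJ/s.
Handling time per unit search time: 0.212×26 + 0.013×21 = 5.785.
Rate = 4.184/(1 + 5.785) = 0.6167 kJ/s.

0.62 kJ/s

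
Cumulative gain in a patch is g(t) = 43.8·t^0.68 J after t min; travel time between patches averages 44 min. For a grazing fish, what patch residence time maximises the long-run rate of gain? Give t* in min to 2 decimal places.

Maximise g(t)/(T+t): set derivative to zero → g'(t)(T+t) = g(t).
g'(t) = 0.68·43.8·t^-0.32. Setting 0.68·43.8·t^-0.32 = 43.8·t^0.68/(44+t) gives 0.68(44+t) = t, so 0.32·t = 0.68×44.
t* = 0.68×44/0.32 = 93.5 min.

93.50 min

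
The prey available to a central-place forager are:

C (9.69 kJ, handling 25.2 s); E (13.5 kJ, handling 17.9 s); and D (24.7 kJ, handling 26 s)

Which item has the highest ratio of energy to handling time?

Profitability E/h (kJ/s): C = 9.69/25.2 = 0.385, E = 13.5/17.9 = 0.754, D = 24.7/26 = 0.95.
Ranked: D > E > C.

D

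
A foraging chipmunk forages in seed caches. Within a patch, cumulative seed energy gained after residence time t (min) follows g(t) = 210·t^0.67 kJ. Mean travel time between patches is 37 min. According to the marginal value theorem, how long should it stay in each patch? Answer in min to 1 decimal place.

Optimal t* satisfies g'(t*) = g(t*)/(T + t*).
g'(t) = 0.67·210·t^-0.33. Setting 0.67·210·t^-0.33 = 210·t^0.67/(37+t) gives 0.67(37+t) = t, so 0.33·t = 0.67×37.
t* = 0.67×37/0.33 = 75.12 min.

75.1 min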